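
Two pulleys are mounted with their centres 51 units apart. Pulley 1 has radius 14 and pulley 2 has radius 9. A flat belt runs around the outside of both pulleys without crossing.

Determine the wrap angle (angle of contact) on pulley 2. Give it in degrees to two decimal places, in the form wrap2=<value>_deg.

open belt: β = asin((r2−r1)/C) = asin(-5/51) = -5.6263°
wrap1 = π − 2β = 191.2525°
wrap2 = π + 2β = 168.7475°

wrap2=168.75_deg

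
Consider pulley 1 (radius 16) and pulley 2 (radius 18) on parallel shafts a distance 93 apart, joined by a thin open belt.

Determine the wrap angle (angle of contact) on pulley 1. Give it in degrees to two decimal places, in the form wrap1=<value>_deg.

wrap1=177.54_deg

open belt: β = asin((r2−r1)/C) = asin(2/93) = 1.2323°
wrap1 = π − 2β = 177.5355°
wrap2 = π + 2β = 182.4645°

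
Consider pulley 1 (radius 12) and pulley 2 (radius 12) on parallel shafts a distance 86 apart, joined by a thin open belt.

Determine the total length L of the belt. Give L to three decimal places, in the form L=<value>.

L=247.398

open belt: β = asin((r2−r1)/C) = asin(0/86) = 0.0000°
wrap1 = π − 2β = 180.0000°
wrap2 = π + 2β = 180.0000°
tangent length = C·cosβ = 86.0000
L = r1·wrap1 + r2·wrap2 + 2·C·cosβ = 12·3.1416 + 12·3.1416 + 2·86.0000 = 247.3982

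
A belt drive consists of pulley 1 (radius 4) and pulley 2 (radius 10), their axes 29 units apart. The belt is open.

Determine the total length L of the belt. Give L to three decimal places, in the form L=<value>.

L=103.228

open belt: β = asin((r2−r1)/C) = asin(6/29) = 11.9405°
wrap1 = π − 2β = 156.1189°
wrap2 = π + 2β = 203.8811°
tangent length = C·cosβ = 28.3725
L = r1·wrap1 + r2·wrap2 + 2·C·cosβ = 4·2.7248 + 10·3.5584 + 2·28.3725 = 103.2282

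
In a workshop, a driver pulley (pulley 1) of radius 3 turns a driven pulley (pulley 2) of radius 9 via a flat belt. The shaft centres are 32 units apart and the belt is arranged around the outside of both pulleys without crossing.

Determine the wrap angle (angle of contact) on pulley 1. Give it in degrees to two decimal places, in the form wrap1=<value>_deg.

open belt: β = asin((r2−r1)/C) = asin(6/32) = 10.8069°
wrap1 = π − 2β = 158.3862°
wrap2 = π + 2β = 201.6138°

wrap1=158.39_deg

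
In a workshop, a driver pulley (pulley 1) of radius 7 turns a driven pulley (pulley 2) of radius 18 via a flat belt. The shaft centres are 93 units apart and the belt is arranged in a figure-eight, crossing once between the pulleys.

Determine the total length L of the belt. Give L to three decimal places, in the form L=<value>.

L=271.302

crossed belt: β = asin((r1+r2)/C) = asin(25/93) = 15.5939°
wrap1 = wrap2 = π + 2β = 211.1878°
tangent length = C·cosβ = 89.5768
L = (r1+r2)·wrap + 2·C·cosβ = 25·3.6859 + 2·89.5768 = 271.3016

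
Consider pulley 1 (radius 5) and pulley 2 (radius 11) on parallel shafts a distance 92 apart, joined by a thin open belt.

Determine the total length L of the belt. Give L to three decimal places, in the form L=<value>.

L=234.657

open belt: β = asin((r2−r1)/C) = asin(6/92) = 3.7393°
wrap1 = π − 2β = 172.5213°
wrap2 = π + 2β = 187.4787°
tangent length = C·cosβ = 91.8041
L = r1·wrap1 + r2·wrap2 + 2·C·cosβ = 5·3.0111 + 11·3.2721 + 2·91.8041 = 234.6569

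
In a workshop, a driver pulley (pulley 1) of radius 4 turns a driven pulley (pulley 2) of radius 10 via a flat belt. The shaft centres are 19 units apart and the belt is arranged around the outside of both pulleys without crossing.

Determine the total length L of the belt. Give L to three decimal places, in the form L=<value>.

open belt: β = asin((r2−r1)/C) = asin(6/19) = 18.4085°
wrap1 = π − 2β = 143.1830°
wrap2 = π + 2β = 216.8170°
tangent length = C·cosβ = 18.0278
L = r1·wrap1 + r2·wrap2 + 2·C·cosβ = 4·2.4990 + 10·3.7842 + 2·18.0278 = 83.8933

L=83.893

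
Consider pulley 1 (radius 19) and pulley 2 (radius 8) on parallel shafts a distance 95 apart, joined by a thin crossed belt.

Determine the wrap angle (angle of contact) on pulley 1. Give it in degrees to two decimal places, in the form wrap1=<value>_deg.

wrap1=213.02_deg

crossed belt: β = asin((r1+r2)/C) = asin(27/95) = 16.5117°
wrap1 = wrap2 = π + 2β = 213.0233°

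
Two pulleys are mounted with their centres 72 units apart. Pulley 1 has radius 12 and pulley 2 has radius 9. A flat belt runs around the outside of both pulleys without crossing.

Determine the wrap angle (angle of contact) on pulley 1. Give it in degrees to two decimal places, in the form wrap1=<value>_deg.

open belt: β = asin((r2−r1)/C) = asin(-3/72) = -2.3880°
wrap1 = π − 2β = 184.7760°
wrap2 = π + 2β = 175.2240°

wrap1=184.78_deg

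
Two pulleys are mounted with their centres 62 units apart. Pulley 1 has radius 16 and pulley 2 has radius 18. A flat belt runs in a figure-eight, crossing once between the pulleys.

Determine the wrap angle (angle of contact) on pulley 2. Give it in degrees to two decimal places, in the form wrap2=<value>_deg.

wrap2=246.51_deg

crossed belt: β = asin((r1+r2)/C) = asin(34/62) = 33.2564°
wrap1 = wrap2 = π + 2β = 246.5129°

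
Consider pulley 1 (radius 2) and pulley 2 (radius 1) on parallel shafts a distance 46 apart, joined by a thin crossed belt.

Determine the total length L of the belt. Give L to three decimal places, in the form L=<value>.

crossed belt: β = asin((r1+r2)/C) = asin(3/46) = 3.7393°
wrap1 = wrap2 = π + 2β = 187.4787°
tangent length = C·cosβ = 45.9021
L = (r1+r2)·wrap + 2·C·cosβ = 3·3.2721 + 2·45.9021 = 101.6205

L=101.620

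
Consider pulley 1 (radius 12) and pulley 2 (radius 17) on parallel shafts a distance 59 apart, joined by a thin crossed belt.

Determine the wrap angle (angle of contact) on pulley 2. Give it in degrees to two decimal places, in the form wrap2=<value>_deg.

crossed belt: β = asin((r1+r2)/C) = asin(29/59) = 29.4409°
wrap1 = wrap2 = π + 2β = 238.8818°

wrap2=238.88_deg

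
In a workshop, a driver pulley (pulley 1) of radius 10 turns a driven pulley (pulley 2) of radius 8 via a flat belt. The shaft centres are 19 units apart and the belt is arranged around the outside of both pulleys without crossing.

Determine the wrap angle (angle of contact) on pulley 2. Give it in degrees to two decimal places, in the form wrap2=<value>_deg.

open belt: β = asin((r2−r1)/C) = asin(-2/19) = -6.0423°
wrap1 = π − 2β = 192.0847°
wrap2 = π + 2β = 167.9153°

wrap2=167.92_deg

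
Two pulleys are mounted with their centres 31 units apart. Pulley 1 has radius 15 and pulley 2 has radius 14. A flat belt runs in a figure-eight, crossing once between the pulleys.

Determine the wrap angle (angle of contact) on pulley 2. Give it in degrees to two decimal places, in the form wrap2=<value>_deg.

wrap2=318.61_deg

crossed belt: β = asin((r1+r2)/C) = asin(29/31) = 69.3065°
wrap1 = wrap2 = π + 2β = 318.6129°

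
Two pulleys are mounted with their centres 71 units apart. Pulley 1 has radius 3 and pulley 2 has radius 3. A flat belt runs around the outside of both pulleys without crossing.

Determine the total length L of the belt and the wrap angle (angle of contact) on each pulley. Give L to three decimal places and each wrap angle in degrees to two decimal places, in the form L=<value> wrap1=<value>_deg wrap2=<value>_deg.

open belt: β = asin((r2−r1)/C) = asin(0/71) = 0.0000°
wrap1 = π − 2β = 180.0000°
wrap2 = π + 2β = 180.0000°
tangent length = C·cosβ = 71.0000
L = r1·wrap1 + r2·wrap2 + 2·C·cosβ = 3·3.1416 + 3·3.1416 + 2·71.0000 = 160.8496

L=160.850 wrap1=180.00_deg wrap2=180.00_deg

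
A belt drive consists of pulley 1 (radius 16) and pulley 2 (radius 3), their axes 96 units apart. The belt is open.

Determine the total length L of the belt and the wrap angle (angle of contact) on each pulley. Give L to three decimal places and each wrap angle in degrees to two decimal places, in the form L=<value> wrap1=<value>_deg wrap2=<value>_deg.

L=253.453 wrap1=195.57_deg wrap2=164.43_deg

open belt: β = asin((r2−r1)/C) = asin(-13/96) = -7.7827°
wrap1 = π − 2β = 195.5654°
wrap2 = π + 2β = 164.4346°
tangent length = C·cosβ = 95.1157
L = r1·wrap1 + r2·wrap2 + 2·C·cosβ = 16·3.4133 + 3·2.8699 + 2·95.1157 = 253.4534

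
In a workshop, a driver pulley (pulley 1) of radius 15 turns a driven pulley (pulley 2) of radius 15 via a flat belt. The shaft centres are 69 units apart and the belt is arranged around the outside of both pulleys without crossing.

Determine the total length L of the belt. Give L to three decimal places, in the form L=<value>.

L=232.248

open belt: β = asin((r2−r1)/C) = asin(0/69) = 0.0000°
wrap1 = π − 2β = 180.0000°
wrap2 = π + 2β = 180.0000°
tangent length = C·cosβ = 69.0000
L = r1·wrap1 + r2·wrap2 + 2·C·cosβ = 15·3.1416 + 15·3.1416 + 2·69.0000 = 232.2478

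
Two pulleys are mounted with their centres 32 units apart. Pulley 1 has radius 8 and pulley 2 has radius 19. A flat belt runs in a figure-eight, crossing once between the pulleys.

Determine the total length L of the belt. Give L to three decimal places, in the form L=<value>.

crossed belt: β = asin((r1+r2)/C) = asin(27/32) = 57.5383°
wrap1 = wrap2 = π + 2β = 295.0765°
tangent length = C·cosβ = 17.1756
L = (r1+r2)·wrap + 2·C·cosβ = 27·5.1501 + 2·17.1756 = 173.4027

L=173.403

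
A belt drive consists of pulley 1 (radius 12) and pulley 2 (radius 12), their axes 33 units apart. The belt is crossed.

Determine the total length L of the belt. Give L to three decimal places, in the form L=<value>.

L=159.786

crossed belt: β = asin((r1+r2)/C) = asin(24/33) = 46.6582°
wrap1 = wrap2 = π + 2β = 273.3165°
tangent length = C·cosβ = 22.6495
L = (r1+r2)·wrap + 2·C·cosβ = 24·4.7703 + 2·22.6495 = 159.7855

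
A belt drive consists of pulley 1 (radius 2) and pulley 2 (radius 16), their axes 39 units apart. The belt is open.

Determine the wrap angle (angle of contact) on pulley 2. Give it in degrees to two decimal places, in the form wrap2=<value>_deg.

open belt: β = asin((r2−r1)/C) = asin(14/39) = 21.0372°
wrap1 = π − 2β = 137.9256°
wrap2 = π + 2β = 222.0744°

wrap2=222.07_deg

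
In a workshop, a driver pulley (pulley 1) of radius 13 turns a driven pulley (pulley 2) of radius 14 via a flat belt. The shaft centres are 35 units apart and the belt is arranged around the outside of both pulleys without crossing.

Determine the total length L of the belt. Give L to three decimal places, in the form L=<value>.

L=154.852

open belt: β = asin((r2−r1)/C) = asin(1/35) = 1.6372°
wrap1 = π − 2β = 176.7255°
wrap2 = π + 2β = 183.2745°
tangent length = C·cosβ = 34.9857
L = r1·wrap1 + r2·wrap2 + 2·C·cosβ = 13·3.0844 + 14·3.1987 + 2·34.9857 = 154.8516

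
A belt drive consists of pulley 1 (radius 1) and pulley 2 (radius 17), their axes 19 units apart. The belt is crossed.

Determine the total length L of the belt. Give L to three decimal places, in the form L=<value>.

crossed belt: β = asin((r1+r2)/C) = asin(18/19) = 71.3283°
wrap1 = wrap2 = π + 2β = 322.6566°
tangent length = C·cosβ = 6.0828
L = (r1+r2)·wrap + 2·C·cosβ = 18·5.6314 + 2·6.0828 = 113.5311

L=113.531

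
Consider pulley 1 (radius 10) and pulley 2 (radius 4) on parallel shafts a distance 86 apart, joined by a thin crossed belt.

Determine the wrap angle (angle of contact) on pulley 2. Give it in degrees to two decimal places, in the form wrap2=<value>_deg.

wrap2=198.74_deg

crossed belt: β = asin((r1+r2)/C) = asin(14/86) = 9.3689°
wrap1 = wrap2 = π + 2β = 198.7378°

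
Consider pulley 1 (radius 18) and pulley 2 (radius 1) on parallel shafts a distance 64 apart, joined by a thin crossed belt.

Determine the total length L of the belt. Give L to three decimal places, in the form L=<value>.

L=193.373

crossed belt: β = asin((r1+r2)/C) = asin(19/64) = 17.2700°
wrap1 = wrap2 = π + 2β = 214.5400°
tangent length = C·cosβ = 61.1146
L = (r1+r2)·wrap + 2·C·cosβ = 19·3.7444 + 2·61.1146 = 193.3735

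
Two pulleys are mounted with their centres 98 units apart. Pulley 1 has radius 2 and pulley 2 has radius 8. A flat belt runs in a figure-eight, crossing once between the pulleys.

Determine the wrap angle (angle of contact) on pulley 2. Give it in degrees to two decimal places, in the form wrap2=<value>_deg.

crossed belt: β = asin((r1+r2)/C) = asin(10/98) = 5.8567°
wrap1 = wrap2 = π + 2β = 191.7134°

wrap2=191.71_deg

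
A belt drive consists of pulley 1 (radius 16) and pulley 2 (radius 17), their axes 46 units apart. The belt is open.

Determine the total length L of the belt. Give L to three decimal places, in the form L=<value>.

open belt: β = asin((r2−r1)/C) = asin(1/46) = 1.2457°
wrap1 = π − 2β = 177.5087°
wrap2 = π + 2β = 182.4913°
tangent length = C·cosβ = 45.9891
L = r1·wrap1 + r2·wrap2 + 2·C·cosβ = 16·3.0981 + 17·3.1851 + 2·45.9891 = 195.6943

L=195.694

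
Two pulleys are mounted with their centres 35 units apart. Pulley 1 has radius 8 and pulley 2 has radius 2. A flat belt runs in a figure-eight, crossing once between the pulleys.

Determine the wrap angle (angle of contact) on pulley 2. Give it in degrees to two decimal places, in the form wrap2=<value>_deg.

wrap2=213.20_deg

crossed belt: β = asin((r1+r2)/C) = asin(10/35) = 16.6015°
wrap1 = wrap2 = π + 2β = 213.2031°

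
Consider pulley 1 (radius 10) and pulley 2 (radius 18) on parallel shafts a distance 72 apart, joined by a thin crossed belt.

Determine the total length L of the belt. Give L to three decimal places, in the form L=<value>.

crossed belt: β = asin((r1+r2)/C) = asin(28/72) = 22.8854°
wrap1 = wrap2 = π + 2β = 225.7708°
tangent length = C·cosβ = 66.3325
L = (r1+r2)·wrap + 2·C·cosβ = 28·3.9404 + 2·66.3325 = 242.9974

L=242.997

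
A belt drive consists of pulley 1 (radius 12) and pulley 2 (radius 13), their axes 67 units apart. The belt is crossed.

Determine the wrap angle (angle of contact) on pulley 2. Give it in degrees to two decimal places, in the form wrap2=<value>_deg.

crossed belt: β = asin((r1+r2)/C) = asin(25/67) = 21.9090°
wrap1 = wrap2 = π + 2β = 223.8181°

wrap2=223.82_deg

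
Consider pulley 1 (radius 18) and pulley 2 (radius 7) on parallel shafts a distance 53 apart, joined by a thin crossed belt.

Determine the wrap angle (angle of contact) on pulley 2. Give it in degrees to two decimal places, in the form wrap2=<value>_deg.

crossed belt: β = asin((r1+r2)/C) = asin(25/53) = 28.1446°
wrap1 = wrap2 = π + 2β = 236.2892°

wrap2=236.29_deg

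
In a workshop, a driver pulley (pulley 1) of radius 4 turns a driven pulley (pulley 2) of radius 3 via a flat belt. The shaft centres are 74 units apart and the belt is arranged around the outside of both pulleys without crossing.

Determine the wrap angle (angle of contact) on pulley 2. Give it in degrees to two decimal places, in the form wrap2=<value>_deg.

open belt: β = asin((r2−r1)/C) = asin(-1/74) = -0.7743°
wrap1 = π − 2β = 181.5486°
wrap2 = π + 2β = 178.4514°

wrap2=178.45_deg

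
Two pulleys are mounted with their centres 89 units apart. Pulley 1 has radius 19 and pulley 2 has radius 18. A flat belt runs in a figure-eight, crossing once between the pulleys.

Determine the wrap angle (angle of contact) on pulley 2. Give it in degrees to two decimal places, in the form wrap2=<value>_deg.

crossed belt: β = asin((r1+r2)/C) = asin(37/89) = 24.5653°
wrap1 = wrap2 = π + 2β = 229.1306°

wrap2=229.13_deg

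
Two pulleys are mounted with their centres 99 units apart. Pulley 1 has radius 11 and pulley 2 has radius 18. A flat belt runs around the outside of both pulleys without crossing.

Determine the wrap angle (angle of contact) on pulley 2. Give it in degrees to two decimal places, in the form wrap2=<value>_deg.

open belt: β = asin((r2−r1)/C) = asin(7/99) = 4.0546°
wrap1 = π − 2β = 171.8908°
wrap2 = π + 2β = 188.1092°

wrap2=188.11_deg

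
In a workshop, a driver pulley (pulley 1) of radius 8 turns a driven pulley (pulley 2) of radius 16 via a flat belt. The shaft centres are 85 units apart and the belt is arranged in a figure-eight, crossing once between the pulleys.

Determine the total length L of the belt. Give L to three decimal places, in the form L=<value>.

L=252.221

crossed belt: β = asin((r1+r2)/C) = asin(24/85) = 16.4007°
wrap1 = wrap2 = π + 2β = 212.8014°
tangent length = C·cosβ = 81.5414
L = (r1+r2)·wrap + 2·C·cosβ = 24·3.7141 + 2·81.5414 = 252.2208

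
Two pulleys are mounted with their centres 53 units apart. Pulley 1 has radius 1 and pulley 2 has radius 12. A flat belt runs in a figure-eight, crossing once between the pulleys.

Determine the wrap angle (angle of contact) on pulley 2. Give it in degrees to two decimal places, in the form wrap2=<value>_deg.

wrap2=208.40_deg

crossed belt: β = asin((r1+r2)/C) = asin(13/53) = 14.1986°
wrap1 = wrap2 = π + 2β = 208.3971°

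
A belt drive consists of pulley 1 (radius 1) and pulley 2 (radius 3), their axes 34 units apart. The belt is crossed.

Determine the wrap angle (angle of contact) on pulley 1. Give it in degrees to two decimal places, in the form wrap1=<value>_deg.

crossed belt: β = asin((r1+r2)/C) = asin(4/34) = 6.7563°
wrap1 = wrap2 = π + 2β = 193.5127°

wrap1=193.51_deg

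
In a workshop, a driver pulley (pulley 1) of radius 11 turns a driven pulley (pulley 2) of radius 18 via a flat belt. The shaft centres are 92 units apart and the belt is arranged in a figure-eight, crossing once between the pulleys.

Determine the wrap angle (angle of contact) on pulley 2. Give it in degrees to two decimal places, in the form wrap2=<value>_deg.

crossed belt: β = asin((r1+r2)/C) = asin(29/92) = 18.3739°
wrap1 = wrap2 = π + 2β = 216.7479°

wrap2=216.75_deg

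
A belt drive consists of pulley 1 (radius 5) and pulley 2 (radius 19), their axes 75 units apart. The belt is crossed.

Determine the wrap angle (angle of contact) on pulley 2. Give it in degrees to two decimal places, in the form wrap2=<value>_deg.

crossed belt: β = asin((r1+r2)/C) = asin(24/75) = 18.6629°
wrap1 = wrap2 = π + 2β = 217.3258°

wrap2=217.33_deg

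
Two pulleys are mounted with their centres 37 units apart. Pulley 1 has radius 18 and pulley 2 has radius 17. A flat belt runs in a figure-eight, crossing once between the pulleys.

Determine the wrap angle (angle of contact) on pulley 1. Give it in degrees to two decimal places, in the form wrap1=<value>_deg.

wrap1=322.15_deg

crossed belt: β = asin((r1+r2)/C) = asin(35/37) = 71.0754°
wrap1 = wrap2 = π + 2β = 322.1507°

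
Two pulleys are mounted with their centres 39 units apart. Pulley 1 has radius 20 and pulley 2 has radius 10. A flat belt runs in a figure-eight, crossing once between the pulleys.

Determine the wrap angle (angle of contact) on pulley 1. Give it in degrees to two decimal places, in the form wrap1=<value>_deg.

crossed belt: β = asin((r1+r2)/C) = asin(30/39) = 50.2849°
wrap1 = wrap2 = π + 2β = 280.5697°

wrap1=280.57_deg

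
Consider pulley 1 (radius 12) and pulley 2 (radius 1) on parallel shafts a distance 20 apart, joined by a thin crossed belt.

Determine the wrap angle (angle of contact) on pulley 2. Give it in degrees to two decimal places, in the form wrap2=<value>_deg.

crossed belt: β = asin((r1+r2)/C) = asin(13/20) = 40.5416°
wrap1 = wrap2 = π + 2β = 261.0832°

wrap2=261.08_deg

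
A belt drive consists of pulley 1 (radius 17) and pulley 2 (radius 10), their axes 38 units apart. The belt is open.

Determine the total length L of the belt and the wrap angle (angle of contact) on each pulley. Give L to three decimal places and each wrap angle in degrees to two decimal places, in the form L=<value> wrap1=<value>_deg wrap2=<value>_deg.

L=162.116 wrap1=201.23_deg wrap2=158.77_deg

open belt: β = asin((r2−r1)/C) = asin(-7/38) = -10.6151°
wrap1 = π − 2β = 201.2302°
wrap2 = π + 2β = 158.7698°
tangent length = C·cosβ = 37.3497
L = r1·wrap1 + r2·wrap2 + 2·C·cosβ = 17·3.5121 + 10·2.7711 + 2·37.3497 = 162.1162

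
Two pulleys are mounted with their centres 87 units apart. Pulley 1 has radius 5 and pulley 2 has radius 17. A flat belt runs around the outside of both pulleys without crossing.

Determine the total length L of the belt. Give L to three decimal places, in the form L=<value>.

open belt: β = asin((r2−r1)/C) = asin(12/87) = 7.9281°
wrap1 = π − 2β = 164.1437°
wrap2 = π + 2β = 195.8563°
tangent length = C·cosβ = 86.1684
L = r1·wrap1 + r2·wrap2 + 2·C·cosβ = 5·2.8648 + 17·3.4183 + 2·86.1684 = 244.7729

L=244.773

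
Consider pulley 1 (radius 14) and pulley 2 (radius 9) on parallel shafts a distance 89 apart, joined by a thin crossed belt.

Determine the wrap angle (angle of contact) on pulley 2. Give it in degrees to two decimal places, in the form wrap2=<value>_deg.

wrap2=209.95_deg

crossed belt: β = asin((r1+r2)/C) = asin(23/89) = 14.9767°
wrap1 = wrap2 = π + 2β = 209.9535°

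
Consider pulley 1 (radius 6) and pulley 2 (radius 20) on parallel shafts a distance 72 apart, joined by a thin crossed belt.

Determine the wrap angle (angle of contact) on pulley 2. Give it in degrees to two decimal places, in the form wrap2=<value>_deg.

crossed belt: β = asin((r1+r2)/C) = asin(26/72) = 21.1684°
wrap1 = wrap2 = π + 2β = 222.3369°

wrap2=222.34_deg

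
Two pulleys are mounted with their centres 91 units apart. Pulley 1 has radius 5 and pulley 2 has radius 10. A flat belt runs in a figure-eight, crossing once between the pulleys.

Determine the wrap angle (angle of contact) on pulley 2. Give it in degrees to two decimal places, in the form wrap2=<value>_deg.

crossed belt: β = asin((r1+r2)/C) = asin(15/91) = 9.4877°
wrap1 = wrap2 = π + 2β = 198.9753°

wrap2=198.98_deg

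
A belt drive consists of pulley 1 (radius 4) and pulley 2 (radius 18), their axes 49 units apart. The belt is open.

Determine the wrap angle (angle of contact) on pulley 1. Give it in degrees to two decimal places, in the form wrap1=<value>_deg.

wrap1=146.80_deg

open belt: β = asin((r2−r1)/C) = asin(14/49) = 16.6015°
wrap1 = π − 2β = 146.7969°
wrap2 = π + 2β = 213.2031°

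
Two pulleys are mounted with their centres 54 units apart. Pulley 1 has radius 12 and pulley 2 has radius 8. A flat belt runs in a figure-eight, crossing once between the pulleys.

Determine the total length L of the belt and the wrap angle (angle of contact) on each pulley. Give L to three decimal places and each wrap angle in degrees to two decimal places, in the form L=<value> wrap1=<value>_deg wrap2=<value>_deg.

crossed belt: β = asin((r1+r2)/C) = asin(20/54) = 21.7385°
wrap1 = wrap2 = π + 2β = 223.4769°
tangent length = C·cosβ = 50.1597
L = (r1+r2)·wrap + 2·C·cosβ = 20·3.9004 + 2·50.1597 = 178.3277

L=178.328 wrap1=223.48_deg wrap2=223.48_deg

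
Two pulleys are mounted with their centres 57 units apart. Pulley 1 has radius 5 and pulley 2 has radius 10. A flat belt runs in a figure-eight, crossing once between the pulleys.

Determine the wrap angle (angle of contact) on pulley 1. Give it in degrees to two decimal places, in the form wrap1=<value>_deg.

wrap1=210.52_deg

crossed belt: β = asin((r1+r2)/C) = asin(15/57) = 15.2575°
wrap1 = wrap2 = π + 2β = 210.5150°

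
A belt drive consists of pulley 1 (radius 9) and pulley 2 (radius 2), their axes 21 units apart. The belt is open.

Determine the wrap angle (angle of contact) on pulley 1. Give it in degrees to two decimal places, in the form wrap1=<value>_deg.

open belt: β = asin((r2−r1)/C) = asin(-7/21) = -19.4712°
wrap1 = π − 2β = 218.9424°
wrap2 = π + 2β = 141.0576°

wrap1=218.94_deg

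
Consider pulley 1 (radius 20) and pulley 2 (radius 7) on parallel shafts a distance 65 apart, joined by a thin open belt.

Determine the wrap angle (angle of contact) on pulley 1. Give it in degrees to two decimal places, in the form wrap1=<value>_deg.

open belt: β = asin((r2−r1)/C) = asin(-13/65) = -11.5370°
wrap1 = π − 2β = 203.0739°
wrap2 = π + 2β = 156.9261°

wrap1=203.07_deg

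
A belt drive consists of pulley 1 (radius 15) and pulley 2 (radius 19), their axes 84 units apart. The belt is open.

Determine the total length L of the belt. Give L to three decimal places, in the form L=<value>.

open belt: β = asin((r2−r1)/C) = asin(4/84) = 2.7294°
wrap1 = π − 2β = 174.5412°
wrap2 = π + 2β = 185.4588°
tangent length = C·cosβ = 83.9047
L = r1·wrap1 + r2·wrap2 + 2·C·cosβ = 15·3.0463 + 19·3.2369 + 2·83.9047 = 275.0047

L=275.005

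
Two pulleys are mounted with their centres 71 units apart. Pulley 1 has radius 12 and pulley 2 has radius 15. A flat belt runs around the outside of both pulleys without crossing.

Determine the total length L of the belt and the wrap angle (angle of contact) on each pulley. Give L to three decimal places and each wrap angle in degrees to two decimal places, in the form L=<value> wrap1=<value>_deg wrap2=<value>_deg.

open belt: β = asin((r2−r1)/C) = asin(3/71) = 2.4217°
wrap1 = π − 2β = 175.1567°
wrap2 = π + 2β = 184.8433°
tangent length = C·cosβ = 70.9366
L = r1·wrap1 + r2·wrap2 + 2·C·cosβ = 12·3.0571 + 15·3.2261 + 2·70.9366 = 226.9498

L=226.950 wrap1=175.16_deg wrap2=184.84_deg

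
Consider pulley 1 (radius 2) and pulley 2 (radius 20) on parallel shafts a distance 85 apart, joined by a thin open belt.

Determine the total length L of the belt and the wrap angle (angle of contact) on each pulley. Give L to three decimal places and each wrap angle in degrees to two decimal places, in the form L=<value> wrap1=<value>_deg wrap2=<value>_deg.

L=242.941 wrap1=155.55_deg wrap2=204.45_deg

open belt: β = asin((r2−r1)/C) = asin(18/85) = 12.2258°
wrap1 = π − 2β = 155.5484°
wrap2 = π + 2β = 204.4516°
tangent length = C·cosβ = 83.0723
L = r1·wrap1 + r2·wrap2 + 2·C·cosβ = 2·2.7148 + 20·3.5684 + 2·83.0723 = 242.9412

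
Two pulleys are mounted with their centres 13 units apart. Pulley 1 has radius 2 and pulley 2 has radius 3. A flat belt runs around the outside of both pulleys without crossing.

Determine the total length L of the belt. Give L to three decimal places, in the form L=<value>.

open belt: β = asin((r2−r1)/C) = asin(1/13) = 4.4117°
wrap1 = π − 2β = 171.1765°
wrap2 = π + 2β = 188.8235°
tangent length = C·cosβ = 12.9615
L = r1·wrap1 + r2·wrap2 + 2·C·cosβ = 2·2.9876 + 3·3.2956 + 2·12.9615 = 41.7849

L=41.785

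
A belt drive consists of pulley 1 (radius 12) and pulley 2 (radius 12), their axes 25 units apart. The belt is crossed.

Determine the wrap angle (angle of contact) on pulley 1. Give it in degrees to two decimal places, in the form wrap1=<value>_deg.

crossed belt: β = asin((r1+r2)/C) = asin(24/25) = 73.7398°
wrap1 = wrap2 = π + 2β = 327.4796°

wrap1=327.48_deg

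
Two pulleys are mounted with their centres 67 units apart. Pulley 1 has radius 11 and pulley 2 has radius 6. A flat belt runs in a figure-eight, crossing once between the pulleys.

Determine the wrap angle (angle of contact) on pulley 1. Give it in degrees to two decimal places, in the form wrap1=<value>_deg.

crossed belt: β = asin((r1+r2)/C) = asin(17/67) = 14.6984°
wrap1 = wrap2 = π + 2β = 209.3968°

wrap1=209.40_deg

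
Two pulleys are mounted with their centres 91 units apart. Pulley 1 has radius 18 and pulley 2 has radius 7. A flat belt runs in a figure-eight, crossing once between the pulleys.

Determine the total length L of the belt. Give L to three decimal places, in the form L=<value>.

crossed belt: β = asin((r1+r2)/C) = asin(25/91) = 15.9456°
wrap1 = wrap2 = π + 2β = 211.8913°
tangent length = C·cosβ = 87.4986
L = (r1+r2)·wrap + 2·C·cosβ = 25·3.6982 + 2·87.4986 = 267.4522

L=267.452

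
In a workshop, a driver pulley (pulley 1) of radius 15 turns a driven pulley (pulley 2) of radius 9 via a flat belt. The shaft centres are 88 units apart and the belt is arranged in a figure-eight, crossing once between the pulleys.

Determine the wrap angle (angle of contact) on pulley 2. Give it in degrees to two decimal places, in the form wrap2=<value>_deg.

wrap2=211.65_deg

crossed belt: β = asin((r1+r2)/C) = asin(24/88) = 15.8266°
wrap1 = wrap2 = π + 2β = 211.6532°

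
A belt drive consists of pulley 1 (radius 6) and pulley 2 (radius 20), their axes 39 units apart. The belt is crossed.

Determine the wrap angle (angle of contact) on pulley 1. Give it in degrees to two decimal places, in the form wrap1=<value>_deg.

crossed belt: β = asin((r1+r2)/C) = asin(26/39) = 41.8103°
wrap1 = wrap2 = π + 2β = 263.6206°

wrap1=263.62_deg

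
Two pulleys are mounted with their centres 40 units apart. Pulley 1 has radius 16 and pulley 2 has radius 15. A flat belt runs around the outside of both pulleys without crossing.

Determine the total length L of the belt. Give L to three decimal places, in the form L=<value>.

open belt: β = asin((r2−r1)/C) = asin(-1/40) = -1.4325°
wrap1 = π − 2β = 182.8651°
wrap2 = π + 2β = 177.1349°
tangent length = C·cosβ = 39.9875
L = r1·wrap1 + r2·wrap2 + 2·C·cosβ = 16·3.1916 + 15·3.0916 + 2·39.9875 = 177.4144

L=177.414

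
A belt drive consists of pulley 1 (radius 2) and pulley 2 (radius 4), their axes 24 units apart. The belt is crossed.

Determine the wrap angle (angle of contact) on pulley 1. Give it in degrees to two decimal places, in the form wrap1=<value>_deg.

wrap1=208.96_deg

crossed belt: β = asin((r1+r2)/C) = asin(6/24) = 14.4775°
wrap1 = wrap2 = π + 2β = 208.9550°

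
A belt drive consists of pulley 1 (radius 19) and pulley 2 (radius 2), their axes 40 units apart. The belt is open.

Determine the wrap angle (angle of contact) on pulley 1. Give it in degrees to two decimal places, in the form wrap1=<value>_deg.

wrap1=230.30_deg

open belt: β = asin((r2−r1)/C) = asin(-17/40) = -25.1507°
wrap1 = π − 2β = 230.3013°
wrap2 = π + 2β = 129.6987°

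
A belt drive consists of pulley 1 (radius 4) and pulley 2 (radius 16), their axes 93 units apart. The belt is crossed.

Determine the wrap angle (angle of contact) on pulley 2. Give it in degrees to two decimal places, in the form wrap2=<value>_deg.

crossed belt: β = asin((r1+r2)/C) = asin(20/93) = 12.4187°
wrap1 = wrap2 = π + 2β = 204.8374°

wrap2=204.84_deg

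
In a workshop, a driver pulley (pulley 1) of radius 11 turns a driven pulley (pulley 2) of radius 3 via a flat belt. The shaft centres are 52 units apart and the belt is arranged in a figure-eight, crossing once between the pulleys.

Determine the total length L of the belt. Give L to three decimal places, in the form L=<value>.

L=151.775

crossed belt: β = asin((r1+r2)/C) = asin(14/52) = 15.6185°
wrap1 = wrap2 = π + 2β = 211.2370°
tangent length = C·cosβ = 50.0799
L = (r1+r2)·wrap + 2·C·cosβ = 14·3.6868 + 2·50.0799 = 151.7748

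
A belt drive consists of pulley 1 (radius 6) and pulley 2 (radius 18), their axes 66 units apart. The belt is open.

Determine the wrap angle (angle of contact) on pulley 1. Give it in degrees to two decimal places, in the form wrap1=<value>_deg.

open belt: β = asin((r2−r1)/C) = asin(12/66) = 10.4757°
wrap1 = π − 2β = 159.0486°
wrap2 = π + 2β = 200.9514°

wrap1=159.05_deg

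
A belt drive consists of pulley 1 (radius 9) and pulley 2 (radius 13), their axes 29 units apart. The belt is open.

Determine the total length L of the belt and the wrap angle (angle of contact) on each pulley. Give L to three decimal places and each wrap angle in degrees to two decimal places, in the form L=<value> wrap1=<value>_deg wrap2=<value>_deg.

L=127.668 wrap1=164.14_deg wrap2=195.86_deg

open belt: β = asin((r2−r1)/C) = asin(4/29) = 7.9281°
wrap1 = π − 2β = 164.1437°
wrap2 = π + 2β = 195.8563°
tangent length = C·cosβ = 28.7228
L = r1·wrap1 + r2·wrap2 + 2·C·cosβ = 9·2.8648 + 13·3.4183 + 2·28.7228 = 127.6676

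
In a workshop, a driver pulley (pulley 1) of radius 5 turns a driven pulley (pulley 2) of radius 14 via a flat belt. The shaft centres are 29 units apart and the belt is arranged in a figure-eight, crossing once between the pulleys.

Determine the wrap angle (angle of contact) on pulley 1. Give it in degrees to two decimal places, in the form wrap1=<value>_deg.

crossed belt: β = asin((r1+r2)/C) = asin(19/29) = 40.9327°
wrap1 = wrap2 = π + 2β = 261.8654°

wrap1=261.87_deg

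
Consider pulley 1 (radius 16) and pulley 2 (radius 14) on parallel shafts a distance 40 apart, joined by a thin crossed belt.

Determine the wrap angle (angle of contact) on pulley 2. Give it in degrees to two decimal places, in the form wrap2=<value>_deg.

wrap2=277.18_deg

crossed belt: β = asin((r1+r2)/C) = asin(30/40) = 48.5904°
wrap1 = wrap2 = π + 2β = 277.1808°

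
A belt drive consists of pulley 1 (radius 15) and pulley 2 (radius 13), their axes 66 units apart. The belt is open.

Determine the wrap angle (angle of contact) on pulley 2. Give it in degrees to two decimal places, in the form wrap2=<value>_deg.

open belt: β = asin((r2−r1)/C) = asin(-2/66) = -1.7365°
wrap1 = π − 2β = 183.4730°
wrap2 = π + 2β = 176.5270°

wrap2=176.53_deg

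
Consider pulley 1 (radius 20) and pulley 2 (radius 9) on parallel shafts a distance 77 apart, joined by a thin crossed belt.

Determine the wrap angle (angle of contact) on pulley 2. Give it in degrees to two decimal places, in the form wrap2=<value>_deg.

crossed belt: β = asin((r1+r2)/C) = asin(29/77) = 22.1247°
wrap1 = wrap2 = π + 2β = 224.2494°

wrap2=224.25_deg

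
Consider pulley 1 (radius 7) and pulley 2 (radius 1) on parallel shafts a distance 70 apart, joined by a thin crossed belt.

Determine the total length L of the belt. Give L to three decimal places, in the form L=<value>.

L=166.048

crossed belt: β = asin((r1+r2)/C) = asin(8/70) = 6.5624°
wrap1 = wrap2 = π + 2β = 193.1249°
tangent length = C·cosβ = 69.5414
L = (r1+r2)·wrap + 2·C·cosβ = 8·3.3707 + 2·69.5414 = 166.0480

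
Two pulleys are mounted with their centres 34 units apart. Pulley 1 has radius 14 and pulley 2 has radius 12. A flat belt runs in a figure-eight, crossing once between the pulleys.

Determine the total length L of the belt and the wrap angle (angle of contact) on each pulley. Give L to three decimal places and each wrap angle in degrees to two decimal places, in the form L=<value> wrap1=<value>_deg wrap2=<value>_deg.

L=170.770 wrap1=279.76_deg wrap2=279.76_deg

crossed belt: β = asin((r1+r2)/C) = asin(26/34) = 49.8808°
wrap1 = wrap2 = π + 2β = 279.7617°
tangent length = C·cosβ = 21.9089
L = (r1+r2)·wrap + 2·C·cosβ = 26·4.8828 + 2·21.9089 = 170.7696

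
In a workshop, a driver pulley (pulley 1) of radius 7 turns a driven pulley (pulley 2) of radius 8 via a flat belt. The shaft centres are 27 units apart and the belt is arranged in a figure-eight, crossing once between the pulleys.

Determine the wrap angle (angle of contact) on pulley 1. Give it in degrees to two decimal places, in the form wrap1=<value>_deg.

wrap1=247.50_deg

crossed belt: β = asin((r1+r2)/C) = asin(15/27) = 33.7490°
wrap1 = wrap2 = π + 2β = 247.4980°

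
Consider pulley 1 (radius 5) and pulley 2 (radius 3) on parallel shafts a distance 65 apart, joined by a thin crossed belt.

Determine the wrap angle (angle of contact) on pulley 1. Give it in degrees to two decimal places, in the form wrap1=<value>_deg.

crossed belt: β = asin((r1+r2)/C) = asin(8/65) = 7.0697°
wrap1 = wrap2 = π + 2β = 194.1394°

wrap1=194.14_deg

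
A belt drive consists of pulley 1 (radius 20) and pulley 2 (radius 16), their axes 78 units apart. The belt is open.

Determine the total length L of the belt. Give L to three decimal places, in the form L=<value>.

open belt: β = asin((r2−r1)/C) = asin(-4/78) = -2.9395°
wrap1 = π − 2β = 185.8791°
wrap2 = π + 2β = 174.1209°
tangent length = C·cosβ = 77.8974
L = r1·wrap1 + r2·wrap2 + 2·C·cosβ = 20·3.2442 + 16·3.0390 + 2·77.8974 = 269.3025

L=269.303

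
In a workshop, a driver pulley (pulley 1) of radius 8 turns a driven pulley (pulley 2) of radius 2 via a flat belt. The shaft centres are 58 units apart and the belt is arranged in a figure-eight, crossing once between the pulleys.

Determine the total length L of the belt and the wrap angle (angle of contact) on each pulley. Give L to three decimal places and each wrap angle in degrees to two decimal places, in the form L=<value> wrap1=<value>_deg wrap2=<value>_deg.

L=149.144 wrap1=199.86_deg wrap2=199.86_deg

crossed belt: β = asin((r1+r2)/C) = asin(10/58) = 9.9282°
wrap1 = wrap2 = π + 2β = 199.8564°
tangent length = C·cosβ = 57.1314
L = (r1+r2)·wrap + 2·C·cosβ = 10·3.4882 + 2·57.1314 = 149.1444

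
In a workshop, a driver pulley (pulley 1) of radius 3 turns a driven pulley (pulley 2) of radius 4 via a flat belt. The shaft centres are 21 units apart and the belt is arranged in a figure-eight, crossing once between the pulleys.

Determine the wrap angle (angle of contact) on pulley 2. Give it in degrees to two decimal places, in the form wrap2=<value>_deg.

crossed belt: β = asin((r1+r2)/C) = asin(7/21) = 19.4712°
wrap1 = wrap2 = π + 2β = 218.9424°

wrap2=218.94_deg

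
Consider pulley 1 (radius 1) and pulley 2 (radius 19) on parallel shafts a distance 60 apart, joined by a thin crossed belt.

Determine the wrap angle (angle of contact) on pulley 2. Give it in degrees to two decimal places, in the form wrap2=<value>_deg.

wrap2=218.94_deg

crossed belt: β = asin((r1+r2)/C) = asin(20/60) = 19.4712°
wrap1 = wrap2 = π + 2β = 218.9424°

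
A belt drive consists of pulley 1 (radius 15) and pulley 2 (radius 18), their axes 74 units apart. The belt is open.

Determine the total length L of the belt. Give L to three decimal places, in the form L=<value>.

open belt: β = asin((r2−r1)/C) = asin(3/74) = 2.3234°
wrap1 = π − 2β = 175.3531°
wrap2 = π + 2β = 184.6469°
tangent length = C·cosβ = 73.9392
L = r1·wrap1 + r2·wrap2 + 2·C·cosβ = 15·3.0605 + 18·3.2227 + 2·73.9392 = 251.7942

L=251.794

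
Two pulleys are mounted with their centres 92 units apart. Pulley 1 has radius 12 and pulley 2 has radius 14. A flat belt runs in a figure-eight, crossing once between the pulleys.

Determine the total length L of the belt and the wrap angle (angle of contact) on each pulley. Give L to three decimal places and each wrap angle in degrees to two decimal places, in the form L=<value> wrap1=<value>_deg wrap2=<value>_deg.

crossed belt: β = asin((r1+r2)/C) = asin(26/92) = 16.4160°
wrap1 = wrap2 = π + 2β = 212.8319°
tangent length = C·cosβ = 88.2496
L = (r1+r2)·wrap + 2·C·cosβ = 26·3.7146 + 2·88.2496 = 273.0794

L=273.079 wrap1=212.83_deg wrap2=212.83_deg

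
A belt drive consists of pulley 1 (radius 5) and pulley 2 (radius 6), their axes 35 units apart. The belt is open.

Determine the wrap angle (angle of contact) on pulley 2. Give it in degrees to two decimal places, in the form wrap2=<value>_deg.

open belt: β = asin((r2−r1)/C) = asin(1/35) = 1.6372°
wrap1 = π − 2β = 176.7255°
wrap2 = π + 2β = 183.2745°

wrap2=183.27_deg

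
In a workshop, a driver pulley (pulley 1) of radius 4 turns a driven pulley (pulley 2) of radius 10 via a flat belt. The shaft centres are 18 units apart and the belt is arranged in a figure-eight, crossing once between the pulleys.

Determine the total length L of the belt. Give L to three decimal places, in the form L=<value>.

crossed belt: β = asin((r1+r2)/C) = asin(14/18) = 51.0576°
wrap1 = wrap2 = π + 2β = 282.1151°
tangent length = C·cosβ = 11.3137
L = (r1+r2)·wrap + 2·C·cosβ = 14·4.9238 + 2·11.3137 = 91.5611

L=91.561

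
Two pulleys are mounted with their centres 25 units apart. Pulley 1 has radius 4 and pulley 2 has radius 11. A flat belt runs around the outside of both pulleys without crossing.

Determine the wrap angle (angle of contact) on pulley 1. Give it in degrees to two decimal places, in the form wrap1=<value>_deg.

wrap1=147.48_deg

open belt: β = asin((r2−r1)/C) = asin(7/25) = 16.2602°
wrap1 = π − 2β = 147.4796°
wrap2 = π + 2β = 212.5204°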